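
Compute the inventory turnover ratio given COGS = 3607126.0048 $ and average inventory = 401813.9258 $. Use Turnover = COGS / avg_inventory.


Turnover = 3607126.0048 / 401813.9258 = 8.9771

8.9771


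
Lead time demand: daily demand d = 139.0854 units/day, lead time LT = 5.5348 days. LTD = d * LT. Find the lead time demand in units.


LTD = 139.0854 * 5.5348 = 769.8099

769.8099 units


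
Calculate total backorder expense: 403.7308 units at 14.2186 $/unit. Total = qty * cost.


Total = 403.7308 * 14.2186 = 5740.4868

5740.4868 $


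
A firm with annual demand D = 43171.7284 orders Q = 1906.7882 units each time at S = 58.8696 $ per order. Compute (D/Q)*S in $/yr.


Number of orders = D/Q = 22.6411
Cost = 22.6411 * 58.8696 = 1332.8708

1332.8708 $/yr


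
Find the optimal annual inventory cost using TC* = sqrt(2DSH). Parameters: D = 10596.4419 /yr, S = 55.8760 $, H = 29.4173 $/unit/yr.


2*D*S*H = 34835189.3140
TC* = sqrt(34835189.3140) = 5902.1343

5902.1343 $/yr


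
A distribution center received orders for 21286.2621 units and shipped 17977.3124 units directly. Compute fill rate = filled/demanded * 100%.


FR = 17977.3124 / 21286.2621 * 100 = 84.4550

84.4550%


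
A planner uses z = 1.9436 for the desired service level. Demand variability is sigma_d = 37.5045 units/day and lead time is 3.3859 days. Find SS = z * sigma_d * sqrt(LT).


sqrt(LT) = sqrt(3.3859) = 1.8401
SS = 1.9436 * 37.5045 * 1.8401 = 134.1304

134.1304 units


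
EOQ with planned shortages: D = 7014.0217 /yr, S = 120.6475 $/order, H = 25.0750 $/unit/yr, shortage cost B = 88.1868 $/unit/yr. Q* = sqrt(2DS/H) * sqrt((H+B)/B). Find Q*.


sqrt(2DS/H) = 259.7989
sqrt((H+B)/B) = 1.1333
Q* = 259.7989 * 1.1333 = 294.4267

294.4267 units


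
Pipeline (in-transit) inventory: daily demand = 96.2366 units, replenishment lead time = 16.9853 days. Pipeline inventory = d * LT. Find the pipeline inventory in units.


Pipeline = 96.2366 * 16.9853 = 1634.6075

1634.6075 units


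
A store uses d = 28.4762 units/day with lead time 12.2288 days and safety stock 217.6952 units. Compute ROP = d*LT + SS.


d*LT = 28.4762 * 12.2288 = 348.2298
ROP = 348.2298 + 217.6952 = 565.9250

565.9250 units


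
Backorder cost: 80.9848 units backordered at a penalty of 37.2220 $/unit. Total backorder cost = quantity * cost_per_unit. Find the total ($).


Total = 80.9848 * 37.2220 = 3014.4162

3014.4162 $


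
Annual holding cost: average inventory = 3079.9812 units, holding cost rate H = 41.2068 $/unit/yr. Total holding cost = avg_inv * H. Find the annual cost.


Cost = 3079.9812 * 41.2068 = 126916.1693

126916.1693 $/yr


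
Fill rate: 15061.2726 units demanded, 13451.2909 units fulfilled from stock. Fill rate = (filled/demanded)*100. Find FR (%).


FR = 13451.2909 / 15061.2726 * 100 = 89.3105

89.3105%


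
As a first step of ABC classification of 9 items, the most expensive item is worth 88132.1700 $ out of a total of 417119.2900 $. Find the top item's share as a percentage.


Top item = 88132.1700
Total = 417119.2900
Percentage = 88132.1700 / 417119.2900 * 100 = 21.1288

21.1288%


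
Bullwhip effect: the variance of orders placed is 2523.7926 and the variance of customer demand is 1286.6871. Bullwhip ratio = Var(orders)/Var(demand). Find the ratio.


BW = 2523.7926 / 1286.6871 = 1.9615

1.9615


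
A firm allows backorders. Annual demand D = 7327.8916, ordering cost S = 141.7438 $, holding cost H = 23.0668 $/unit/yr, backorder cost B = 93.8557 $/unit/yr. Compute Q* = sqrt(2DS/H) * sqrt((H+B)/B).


sqrt(2DS/H) = 300.0978
sqrt((H+B)/B) = 1.1161
Q* = 300.0978 * 1.1161 = 334.9512

334.9512 units


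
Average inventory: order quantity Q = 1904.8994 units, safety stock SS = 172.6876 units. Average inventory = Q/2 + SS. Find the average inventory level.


Q/2 = 952.4497
Avg = 952.4497 + 172.6876 = 1125.1373

1125.1373 units


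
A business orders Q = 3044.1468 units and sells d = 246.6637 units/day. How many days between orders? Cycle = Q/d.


Cycle = 3044.1468 / 246.6637 = 12.3413

12.3413 days


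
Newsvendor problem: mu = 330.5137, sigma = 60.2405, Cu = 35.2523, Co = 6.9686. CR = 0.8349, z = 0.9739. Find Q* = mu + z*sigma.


CR = Cu/(Cu+Co) = 35.2523/(35.2523+6.9686) = 0.8349
z = 0.9739
Q* = 330.5137 + 0.9739 * 60.2405 = 389.1819

389.1819 units


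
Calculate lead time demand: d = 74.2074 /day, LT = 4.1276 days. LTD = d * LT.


LTD = 74.2074 * 4.1276 = 306.2985

306.2985 units


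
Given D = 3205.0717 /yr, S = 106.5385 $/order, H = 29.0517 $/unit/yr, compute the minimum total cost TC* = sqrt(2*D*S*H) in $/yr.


2*D*S*H = 19840192.1451
TC* = sqrt(19840192.1451) = 4454.2331

4454.2331 $/yr


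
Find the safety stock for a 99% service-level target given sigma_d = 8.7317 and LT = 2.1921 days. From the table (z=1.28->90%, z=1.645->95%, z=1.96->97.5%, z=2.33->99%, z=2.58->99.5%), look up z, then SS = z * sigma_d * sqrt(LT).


From the table, SL = 99% corresponds to z = 2.33
sqrt(LT) = sqrt(2.1921) = 1.4806
SS = 2.33 * 8.7317 * 1.4806 = 30.1221

30.1221 units


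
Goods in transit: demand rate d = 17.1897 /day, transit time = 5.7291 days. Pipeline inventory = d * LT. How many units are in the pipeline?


Pipeline = 17.1897 * 5.7291 = 98.4815

98.4815 units


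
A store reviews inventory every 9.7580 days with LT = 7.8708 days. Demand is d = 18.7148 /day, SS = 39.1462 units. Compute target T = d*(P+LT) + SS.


P + LT = 17.6288
d*(P+LT) = 18.7148 * 17.6288 = 329.9195
T = 329.9195 + 39.1462 = 369.0657

369.0657 units


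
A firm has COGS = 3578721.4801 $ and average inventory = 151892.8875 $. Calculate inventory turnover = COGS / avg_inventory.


Turnover = 3578721.4801 / 151892.8875 = 23.5608

23.5608


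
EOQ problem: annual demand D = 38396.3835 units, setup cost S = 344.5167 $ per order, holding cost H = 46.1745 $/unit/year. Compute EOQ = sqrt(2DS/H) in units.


2*D*S = 2 * 38396.3835 * 344.5167 = 26456390.6707
2*D*S/H = 572965.3959
EOQ = sqrt(572965.3959) = 756.9448

756.9448 units


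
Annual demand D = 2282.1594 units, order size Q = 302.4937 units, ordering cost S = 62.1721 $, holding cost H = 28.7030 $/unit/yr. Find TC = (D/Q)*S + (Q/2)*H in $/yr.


Ordering cost = D*S/Q = 469.0565
Holding cost = Q*H/2 = 4341.2383
TC = 469.0565 + 4341.2383 = 4810.2949

4810.2949 $/yr


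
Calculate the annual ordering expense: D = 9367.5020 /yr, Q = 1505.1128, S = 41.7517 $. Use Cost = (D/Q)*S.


Number of orders = D/Q = 6.2238
Cost = 6.2238 * 41.7517 = 259.8537

259.8537 $/yr


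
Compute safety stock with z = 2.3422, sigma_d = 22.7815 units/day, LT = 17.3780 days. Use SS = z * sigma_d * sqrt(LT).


sqrt(LT) = sqrt(17.3780) = 4.1687
SS = 2.3422 * 22.7815 * 4.1687 = 222.4366

222.4366 units


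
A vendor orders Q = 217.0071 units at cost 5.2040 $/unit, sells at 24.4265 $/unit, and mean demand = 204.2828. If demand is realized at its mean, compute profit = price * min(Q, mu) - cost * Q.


Sales at mu = min(217.0071, 204.2828) = 204.2828
Revenue = 24.4265 * 204.2828 = 4989.9138
Total cost = 5.2040 * 217.0071 = 1129.3049
Profit = 4989.9138 - 1129.3049 = 3860.6089

3860.6089 $


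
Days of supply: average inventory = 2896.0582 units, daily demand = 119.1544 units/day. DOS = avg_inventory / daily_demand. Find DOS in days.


DOS = 2896.0582 / 119.1544 = 24.3051

24.3051 days


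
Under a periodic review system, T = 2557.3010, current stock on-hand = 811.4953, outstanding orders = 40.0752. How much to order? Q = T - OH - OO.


Inventory position = OH + OO = 811.4953 + 40.0752 = 851.5705
Q = 2557.3010 - 851.5705 = 1705.7305

1705.7305 units


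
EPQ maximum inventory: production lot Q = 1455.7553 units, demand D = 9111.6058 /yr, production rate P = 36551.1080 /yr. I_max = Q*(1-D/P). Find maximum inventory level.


D/P = 0.2493
1 - D/P = 0.7507
I_max = 1455.7553 * 0.7507 = 1092.8588

1092.8588 units


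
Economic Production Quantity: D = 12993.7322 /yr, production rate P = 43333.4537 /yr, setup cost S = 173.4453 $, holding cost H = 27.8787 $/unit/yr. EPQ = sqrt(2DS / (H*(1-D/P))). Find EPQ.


1 - D/P = 1 - 0.2999 = 0.7001
H*(1-D/P) = 19.5191
2DS = 4507403.5591
EPQ = sqrt(230922.1747) = 480.5436

480.5436 units


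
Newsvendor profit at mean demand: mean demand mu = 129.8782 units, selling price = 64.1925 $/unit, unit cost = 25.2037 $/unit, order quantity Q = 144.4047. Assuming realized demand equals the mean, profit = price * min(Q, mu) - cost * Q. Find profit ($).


Sales at mu = min(144.4047, 129.8782) = 129.8782
Revenue = 64.1925 * 129.8782 = 8337.2064
Total cost = 25.2037 * 144.4047 = 3639.5327
Profit = 8337.2064 - 3639.5327 = 4697.6736

4697.6736 $


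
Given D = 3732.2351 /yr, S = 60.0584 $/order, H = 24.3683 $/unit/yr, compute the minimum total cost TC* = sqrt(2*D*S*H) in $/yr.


2*D*S*H = 10924409.7031
TC* = sqrt(10924409.7031) = 3305.2095

3305.2095 $/yr


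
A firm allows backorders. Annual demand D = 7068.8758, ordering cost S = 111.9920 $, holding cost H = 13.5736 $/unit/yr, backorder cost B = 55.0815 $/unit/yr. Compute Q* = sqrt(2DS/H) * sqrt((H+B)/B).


sqrt(2DS/H) = 341.5357
sqrt((H+B)/B) = 1.1164
Q* = 341.5357 * 1.1164 = 381.3025

381.3025 units


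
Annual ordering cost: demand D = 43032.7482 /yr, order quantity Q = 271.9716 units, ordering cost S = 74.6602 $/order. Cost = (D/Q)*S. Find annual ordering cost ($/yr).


Number of orders = D/Q = 158.2252
Cost = 158.2252 * 74.6602 = 11813.1216

11813.1216 $/yr


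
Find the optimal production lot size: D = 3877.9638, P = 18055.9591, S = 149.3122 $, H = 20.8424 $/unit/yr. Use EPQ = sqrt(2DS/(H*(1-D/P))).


1 - D/P = 1 - 0.2148 = 0.7852
H*(1-D/P) = 16.3660
2DS = 1158054.6130
EPQ = sqrt(70759.8736) = 266.0073

266.0073 units


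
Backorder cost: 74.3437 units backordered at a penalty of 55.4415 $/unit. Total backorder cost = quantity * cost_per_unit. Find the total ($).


Total = 74.3437 * 55.4415 = 4121.7262

4121.7262 $


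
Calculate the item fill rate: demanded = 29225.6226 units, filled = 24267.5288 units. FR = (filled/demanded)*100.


FR = 24267.5288 / 29225.6226 * 100 = 83.0351

83.0351%


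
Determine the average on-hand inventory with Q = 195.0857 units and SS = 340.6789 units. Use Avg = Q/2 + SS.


Q/2 = 97.5429
Avg = 97.5429 + 340.6789 = 438.2217

438.2217 units


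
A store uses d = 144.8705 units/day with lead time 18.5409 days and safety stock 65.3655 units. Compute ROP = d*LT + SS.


d*LT = 144.8705 * 18.5409 = 2686.0295
ROP = 2686.0295 + 65.3655 = 2751.3950

2751.3950 units


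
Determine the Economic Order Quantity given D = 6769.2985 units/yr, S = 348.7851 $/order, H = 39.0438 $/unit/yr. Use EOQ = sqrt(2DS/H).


2*D*S = 2 * 6769.2985 * 348.7851 = 4722060.9085
2*D*S/H = 120942.6569
EOQ = sqrt(120942.6569) = 347.7681

347.7681 units


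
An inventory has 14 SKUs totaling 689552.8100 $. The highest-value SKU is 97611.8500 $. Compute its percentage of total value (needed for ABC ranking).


Top item = 97611.8500
Total = 689552.8100
Percentage = 97611.8500 / 689552.8100 * 100 = 14.1558

14.1558%


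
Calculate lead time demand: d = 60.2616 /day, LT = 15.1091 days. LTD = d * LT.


LTD = 60.2616 * 15.1091 = 910.4985

910.4985 units


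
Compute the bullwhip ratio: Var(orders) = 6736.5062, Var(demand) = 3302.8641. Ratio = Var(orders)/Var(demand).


BW = 6736.5062 / 3302.8641 = 2.0396

2.0396


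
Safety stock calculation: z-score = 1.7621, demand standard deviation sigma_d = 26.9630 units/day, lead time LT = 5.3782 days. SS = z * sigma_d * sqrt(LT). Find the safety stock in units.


sqrt(LT) = sqrt(5.3782) = 2.3191
SS = 1.7621 * 26.9630 * 2.3191 = 110.1837

110.1837 units


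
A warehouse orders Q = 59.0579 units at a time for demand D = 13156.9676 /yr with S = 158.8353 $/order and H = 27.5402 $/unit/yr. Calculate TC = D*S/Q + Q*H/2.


Ordering cost = D*S/Q = 35385.4589
Holding cost = Q*H/2 = 813.2332
TC = 35385.4589 + 813.2332 = 36198.6921

36198.6921 $/yr


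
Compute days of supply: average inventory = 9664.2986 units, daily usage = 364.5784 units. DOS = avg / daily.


DOS = 9664.2986 / 364.5784 = 26.5081

26.5081 days


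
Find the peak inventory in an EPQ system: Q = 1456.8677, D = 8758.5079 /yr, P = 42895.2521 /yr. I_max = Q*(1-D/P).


D/P = 0.2042
1 - D/P = 0.7958
I_max = 1456.8677 * 0.7958 = 1159.3992

1159.3992 units


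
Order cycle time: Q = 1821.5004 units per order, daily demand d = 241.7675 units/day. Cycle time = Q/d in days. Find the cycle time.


Cycle = 1821.5004 / 241.7675 = 7.5341

7.5341 days


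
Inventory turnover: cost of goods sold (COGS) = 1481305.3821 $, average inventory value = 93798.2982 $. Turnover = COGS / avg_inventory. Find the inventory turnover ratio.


Turnover = 1481305.3821 / 93798.2982 = 15.7925

15.7925


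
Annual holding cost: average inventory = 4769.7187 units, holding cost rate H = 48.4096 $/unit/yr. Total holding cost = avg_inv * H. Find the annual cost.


Cost = 4769.7187 * 48.4096 = 230900.1744

230900.1744 $/yr


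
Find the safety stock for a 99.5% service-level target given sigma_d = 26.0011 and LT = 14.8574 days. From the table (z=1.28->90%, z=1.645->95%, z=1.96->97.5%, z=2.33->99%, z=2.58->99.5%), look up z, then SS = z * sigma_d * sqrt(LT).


From the table, SL = 99.5% corresponds to z = 2.58
sqrt(LT) = sqrt(14.8574) = 3.8545
SS = 2.58 * 26.0011 * 3.8545 = 258.5728

258.5728 units


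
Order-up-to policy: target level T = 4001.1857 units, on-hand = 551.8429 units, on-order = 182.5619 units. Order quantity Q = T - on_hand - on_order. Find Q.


Inventory position = OH + OO = 551.8429 + 182.5619 = 734.4048
Q = 4001.1857 - 734.4048 = 3266.7809

3266.7809 units


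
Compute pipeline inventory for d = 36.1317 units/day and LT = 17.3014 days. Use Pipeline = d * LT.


Pipeline = 36.1317 * 17.3014 = 625.1290

625.1290 units


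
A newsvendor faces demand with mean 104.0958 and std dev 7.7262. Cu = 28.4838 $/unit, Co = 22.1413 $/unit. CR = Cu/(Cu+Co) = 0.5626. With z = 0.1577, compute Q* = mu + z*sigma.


CR = Cu/(Cu+Co) = 28.4838/(28.4838+22.1413) = 0.5626
z = 0.1577
Q* = 104.0958 + 0.1577 * 7.7262 = 105.3142

105.3142 units


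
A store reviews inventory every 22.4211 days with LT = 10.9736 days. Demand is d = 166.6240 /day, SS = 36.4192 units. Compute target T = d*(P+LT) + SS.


P + LT = 33.3947
d*(P+LT) = 166.6240 * 33.3947 = 5564.3585
T = 5564.3585 + 36.4192 = 5600.7777

5600.7777 units


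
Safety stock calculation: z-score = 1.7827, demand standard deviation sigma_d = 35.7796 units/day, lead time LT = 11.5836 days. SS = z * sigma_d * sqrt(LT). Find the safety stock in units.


sqrt(LT) = sqrt(11.5836) = 3.4035
SS = 1.7827 * 35.7796 * 3.4035 = 217.0879

217.0879 units


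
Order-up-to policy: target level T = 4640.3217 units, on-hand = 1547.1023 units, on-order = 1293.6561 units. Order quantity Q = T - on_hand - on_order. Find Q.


Inventory position = OH + OO = 1547.1023 + 1293.6561 = 2840.7584
Q = 4640.3217 - 2840.7584 = 1799.5633

1799.5633 units


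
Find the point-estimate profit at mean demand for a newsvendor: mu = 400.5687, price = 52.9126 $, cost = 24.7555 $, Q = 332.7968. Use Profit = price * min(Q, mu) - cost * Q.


Sales at mu = min(332.7968, 400.5687) = 332.7968
Revenue = 52.9126 * 332.7968 = 17609.1440
Total cost = 24.7555 * 332.7968 = 8238.5512
Profit = 17609.1440 - 8238.5512 = 9370.5928

9370.5928 $


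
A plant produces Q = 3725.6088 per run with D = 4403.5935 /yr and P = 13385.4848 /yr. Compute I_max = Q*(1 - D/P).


D/P = 0.3290
1 - D/P = 0.6710
I_max = 3725.6088 * 0.6710 = 2499.9478

2499.9478 units


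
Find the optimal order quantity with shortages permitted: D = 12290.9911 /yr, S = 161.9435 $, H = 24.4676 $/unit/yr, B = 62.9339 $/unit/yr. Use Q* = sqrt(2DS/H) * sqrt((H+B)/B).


sqrt(2DS/H) = 403.3616
sqrt((H+B)/B) = 1.1785
Q* = 403.3616 * 1.1785 = 475.3480

475.3480 units


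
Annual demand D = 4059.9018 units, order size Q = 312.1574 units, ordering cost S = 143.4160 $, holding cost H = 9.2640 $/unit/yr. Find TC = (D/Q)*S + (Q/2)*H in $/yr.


Ordering cost = D*S/Q = 1865.2605
Holding cost = Q*H/2 = 1445.9131
TC = 1865.2605 + 1445.9131 = 3311.1736

3311.1736 $/yr


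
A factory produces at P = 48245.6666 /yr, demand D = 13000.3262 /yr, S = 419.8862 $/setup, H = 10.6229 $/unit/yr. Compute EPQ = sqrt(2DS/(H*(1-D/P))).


1 - D/P = 1 - 0.2695 = 0.7305
H*(1-D/P) = 7.7604
2DS = 10917315.1338
EPQ = sqrt(1406790.2684) = 1186.0819

1186.0819 units


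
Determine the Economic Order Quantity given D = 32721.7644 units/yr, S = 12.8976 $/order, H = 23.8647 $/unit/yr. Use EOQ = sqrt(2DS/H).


2*D*S = 2 * 32721.7644 * 12.8976 = 844064.4571
2*D*S/H = 35368.7437
EOQ = sqrt(35368.7437) = 188.0658

188.0658 units


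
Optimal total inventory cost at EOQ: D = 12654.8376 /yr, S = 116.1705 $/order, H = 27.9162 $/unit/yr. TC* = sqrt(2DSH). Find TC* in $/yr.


2*D*S*H = 82080261.5262
TC* = sqrt(82080261.5262) = 9059.8158

9059.8158 $/yr


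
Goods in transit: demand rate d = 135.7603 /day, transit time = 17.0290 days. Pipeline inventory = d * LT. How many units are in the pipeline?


Pipeline = 135.7603 * 17.0290 = 2311.8621

2311.8621 units


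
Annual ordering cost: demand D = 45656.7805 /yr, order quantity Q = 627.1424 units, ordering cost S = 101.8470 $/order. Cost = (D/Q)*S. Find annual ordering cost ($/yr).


Number of orders = D/Q = 72.8013
Cost = 72.8013 * 101.8470 = 7414.5938

7414.5938 $/yr


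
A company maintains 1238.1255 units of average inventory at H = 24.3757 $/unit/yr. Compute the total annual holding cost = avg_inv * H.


Cost = 1238.1255 * 24.3757 = 30180.1758

30180.1758 $/yr


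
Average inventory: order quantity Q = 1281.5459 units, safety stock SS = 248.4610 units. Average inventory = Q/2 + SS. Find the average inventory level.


Q/2 = 640.7730
Avg = 640.7730 + 248.4610 = 889.2340

889.2340 units


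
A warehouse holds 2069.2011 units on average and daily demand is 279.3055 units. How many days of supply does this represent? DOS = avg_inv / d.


DOS = 2069.2011 / 279.3055 = 7.4084

7.4084 days


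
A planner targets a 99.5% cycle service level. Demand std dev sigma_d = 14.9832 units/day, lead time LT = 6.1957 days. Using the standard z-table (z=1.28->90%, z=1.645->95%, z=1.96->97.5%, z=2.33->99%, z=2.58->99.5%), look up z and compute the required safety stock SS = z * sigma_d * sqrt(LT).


From the table, SL = 99.5% corresponds to z = 2.58
sqrt(LT) = sqrt(6.1957) = 2.4891
SS = 2.58 * 14.9832 * 2.4891 = 96.2209

96.2209 units


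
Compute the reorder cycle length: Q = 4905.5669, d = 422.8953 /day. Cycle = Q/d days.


Cycle = 4905.5669 / 422.8953 = 11.6000

11.6000 days


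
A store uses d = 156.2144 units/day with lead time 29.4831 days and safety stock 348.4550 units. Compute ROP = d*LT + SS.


d*LT = 156.2144 * 29.4831 = 4605.6848
ROP = 4605.6848 + 348.4550 = 4954.1398

4954.1398 units


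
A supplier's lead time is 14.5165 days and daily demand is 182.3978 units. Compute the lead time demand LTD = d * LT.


LTD = 182.3978 * 14.5165 = 2647.7777

2647.7777 units


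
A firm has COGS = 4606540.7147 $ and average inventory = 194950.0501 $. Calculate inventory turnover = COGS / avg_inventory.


Turnover = 4606540.7147 / 194950.0501 = 23.6293

23.6293


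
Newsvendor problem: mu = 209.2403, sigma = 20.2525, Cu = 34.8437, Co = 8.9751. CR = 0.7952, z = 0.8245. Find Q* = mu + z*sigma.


CR = Cu/(Cu+Co) = 34.8437/(34.8437+8.9751) = 0.7952
z = 0.8245
Q* = 209.2403 + 0.8245 * 20.2525 = 225.9385

225.9385 units


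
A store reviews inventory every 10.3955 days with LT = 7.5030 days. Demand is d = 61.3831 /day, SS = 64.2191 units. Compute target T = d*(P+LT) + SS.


P + LT = 17.8985
d*(P+LT) = 61.3831 * 17.8985 = 1098.6654
T = 1098.6654 + 64.2191 = 1162.8845

1162.8845 units


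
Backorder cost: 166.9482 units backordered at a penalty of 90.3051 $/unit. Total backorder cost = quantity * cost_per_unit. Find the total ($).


Total = 166.9482 * 90.3051 = 15076.2739

15076.2739 $


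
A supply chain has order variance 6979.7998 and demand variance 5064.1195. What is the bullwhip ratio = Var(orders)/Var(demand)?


BW = 6979.7998 / 5064.1195 = 1.3783

1.3783


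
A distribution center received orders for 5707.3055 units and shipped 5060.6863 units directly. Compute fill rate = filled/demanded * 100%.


FR = 5060.6863 / 5707.3055 * 100 = 88.6703

88.6703%


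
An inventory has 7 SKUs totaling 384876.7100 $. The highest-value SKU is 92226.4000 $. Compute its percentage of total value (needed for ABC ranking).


Top item = 92226.4000
Total = 384876.7100
Percentage = 92226.4000 / 384876.7100 * 100 = 23.9626

23.9626%


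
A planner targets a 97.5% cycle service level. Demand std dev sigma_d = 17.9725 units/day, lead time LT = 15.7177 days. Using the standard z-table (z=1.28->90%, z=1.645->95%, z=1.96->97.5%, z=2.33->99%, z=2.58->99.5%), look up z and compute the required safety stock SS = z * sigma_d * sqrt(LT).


From the table, SL = 97.5% corresponds to z = 1.96
sqrt(LT) = sqrt(15.7177) = 3.9646
SS = 1.96 * 17.9725 * 3.9646 = 139.6558

139.6558 units


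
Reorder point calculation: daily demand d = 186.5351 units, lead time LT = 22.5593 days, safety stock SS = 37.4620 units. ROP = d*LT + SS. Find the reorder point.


d*LT = 186.5351 * 22.5593 = 4208.1013
ROP = 4208.1013 + 37.4620 = 4245.5633

4245.5633 units


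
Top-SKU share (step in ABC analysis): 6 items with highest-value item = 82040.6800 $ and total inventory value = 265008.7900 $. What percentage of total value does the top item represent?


Top item = 82040.6800
Total = 265008.7900
Percentage = 82040.6800 / 265008.7900 * 100 = 30.9577

30.9577%


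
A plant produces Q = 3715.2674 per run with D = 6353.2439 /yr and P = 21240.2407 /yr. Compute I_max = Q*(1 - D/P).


D/P = 0.2991
1 - D/P = 0.7009
I_max = 3715.2674 * 0.7009 = 2603.9806

2603.9806 units


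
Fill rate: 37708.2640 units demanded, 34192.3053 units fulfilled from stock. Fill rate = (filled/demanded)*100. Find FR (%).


FR = 34192.3053 / 37708.2640 * 100 = 90.6759

90.6759%


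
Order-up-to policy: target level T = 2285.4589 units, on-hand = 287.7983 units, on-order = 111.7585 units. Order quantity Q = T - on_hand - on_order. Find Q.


Inventory position = OH + OO = 287.7983 + 111.7585 = 399.5568
Q = 2285.4589 - 399.5568 = 1885.9021

1885.9021 units


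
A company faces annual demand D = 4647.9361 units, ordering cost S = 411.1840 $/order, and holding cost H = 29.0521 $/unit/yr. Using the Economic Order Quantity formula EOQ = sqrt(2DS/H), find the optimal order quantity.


2*D*S = 2 * 4647.9361 * 411.1840 = 3822313.9147
2*D*S/H = 131567.5602
EOQ = sqrt(131567.5602) = 362.7224

362.7224 units


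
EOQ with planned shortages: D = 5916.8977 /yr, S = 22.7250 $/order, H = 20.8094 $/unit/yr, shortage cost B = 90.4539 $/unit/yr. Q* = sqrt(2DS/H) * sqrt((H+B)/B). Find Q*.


sqrt(2DS/H) = 113.6800
sqrt((H+B)/B) = 1.1091
Q* = 113.6800 * 1.1091 = 126.0801

126.0801 units


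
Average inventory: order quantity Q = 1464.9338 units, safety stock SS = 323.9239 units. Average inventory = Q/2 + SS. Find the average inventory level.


Q/2 = 732.4669
Avg = 732.4669 + 323.9239 = 1056.3908

1056.3908 units


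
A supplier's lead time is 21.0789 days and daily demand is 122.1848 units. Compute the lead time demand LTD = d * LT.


LTD = 122.1848 * 21.0789 = 2575.5212

2575.5212 units


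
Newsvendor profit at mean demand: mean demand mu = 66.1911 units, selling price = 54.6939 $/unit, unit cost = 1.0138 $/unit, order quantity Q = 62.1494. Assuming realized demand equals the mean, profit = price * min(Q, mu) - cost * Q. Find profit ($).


Sales at mu = min(62.1494, 66.1911) = 62.1494
Revenue = 54.6939 * 62.1494 = 3399.1931
Total cost = 1.0138 * 62.1494 = 63.0071
Profit = 3399.1931 - 63.0071 = 3336.1860

3336.1860 $


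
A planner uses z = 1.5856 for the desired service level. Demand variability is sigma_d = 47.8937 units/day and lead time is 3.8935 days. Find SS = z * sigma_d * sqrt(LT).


sqrt(LT) = sqrt(3.8935) = 1.9732
SS = 1.5856 * 47.8937 * 1.9732 = 149.8450

149.8450 units


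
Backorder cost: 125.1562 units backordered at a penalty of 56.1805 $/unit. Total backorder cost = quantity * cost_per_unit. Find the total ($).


Total = 125.1562 * 56.1805 = 7031.3379

7031.3379 $


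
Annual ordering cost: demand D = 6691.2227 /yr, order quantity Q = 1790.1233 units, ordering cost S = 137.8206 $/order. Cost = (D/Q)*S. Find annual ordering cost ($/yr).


Number of orders = D/Q = 3.7379
Cost = 3.7379 * 137.8206 = 515.1535

515.1535 $/yr


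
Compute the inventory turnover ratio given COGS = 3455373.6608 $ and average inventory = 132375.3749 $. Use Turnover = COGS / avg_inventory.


Turnover = 3455373.6608 / 132375.3749 = 26.1028

26.1028


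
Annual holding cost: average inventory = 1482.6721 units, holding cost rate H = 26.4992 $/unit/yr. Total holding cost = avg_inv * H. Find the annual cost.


Cost = 1482.6721 * 26.4992 = 39289.6245

39289.6245 $/yr


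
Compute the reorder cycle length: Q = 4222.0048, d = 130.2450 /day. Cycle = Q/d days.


Cycle = 4222.0048 / 130.2450 = 32.4159

32.4159 days


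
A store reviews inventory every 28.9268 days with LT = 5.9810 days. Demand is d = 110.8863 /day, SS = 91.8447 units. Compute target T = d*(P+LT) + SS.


P + LT = 34.9078
d*(P+LT) = 110.8863 * 34.9078 = 3870.7968
T = 3870.7968 + 91.8447 = 3962.6415

3962.6415 units


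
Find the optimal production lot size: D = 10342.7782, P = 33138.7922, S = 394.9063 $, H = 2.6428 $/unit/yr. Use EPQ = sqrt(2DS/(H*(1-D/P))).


1 - D/P = 1 - 0.3121 = 0.6879
H*(1-D/P) = 1.8180
2DS = 8168856.5414
EPQ = sqrt(4493396.3874) = 2119.7633

2119.7633 units


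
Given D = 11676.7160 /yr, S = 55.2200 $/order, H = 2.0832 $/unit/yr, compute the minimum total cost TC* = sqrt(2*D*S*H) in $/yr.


2*D*S*H = 2686445.7961
TC* = sqrt(2686445.7961) = 1639.0381

1639.0381 $/yr


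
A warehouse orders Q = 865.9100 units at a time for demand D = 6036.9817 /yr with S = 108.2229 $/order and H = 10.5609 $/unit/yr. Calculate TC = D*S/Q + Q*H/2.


Ordering cost = D*S/Q = 754.5122
Holding cost = Q*H/2 = 4572.3945
TC = 754.5122 + 4572.3945 = 5326.9067

5326.9067 $/yr


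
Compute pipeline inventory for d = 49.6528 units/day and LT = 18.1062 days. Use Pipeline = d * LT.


Pipeline = 49.6528 * 18.1062 = 899.0235

899.0235 units


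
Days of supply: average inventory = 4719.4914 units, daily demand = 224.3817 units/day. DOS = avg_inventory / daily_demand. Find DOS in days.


DOS = 4719.4914 / 224.3817 = 21.0333

21.0333 days


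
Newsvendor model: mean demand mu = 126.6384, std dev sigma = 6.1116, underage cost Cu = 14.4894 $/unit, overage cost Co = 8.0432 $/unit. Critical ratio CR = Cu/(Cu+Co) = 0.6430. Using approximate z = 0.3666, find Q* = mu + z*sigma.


CR = Cu/(Cu+Co) = 14.4894/(14.4894+8.0432) = 0.6430
z = 0.3666
Q* = 126.6384 + 0.3666 * 6.1116 = 128.8789

128.8789 units


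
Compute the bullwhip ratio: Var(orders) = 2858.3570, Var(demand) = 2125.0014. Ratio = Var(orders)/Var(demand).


BW = 2858.3570 / 2125.0014 = 1.3451

1.3451


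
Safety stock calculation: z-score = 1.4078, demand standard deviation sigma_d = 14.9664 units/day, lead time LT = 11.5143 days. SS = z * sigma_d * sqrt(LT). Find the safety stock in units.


sqrt(LT) = sqrt(11.5143) = 3.3933
SS = 1.4078 * 14.9664 * 3.3933 = 71.4952

71.4952 units


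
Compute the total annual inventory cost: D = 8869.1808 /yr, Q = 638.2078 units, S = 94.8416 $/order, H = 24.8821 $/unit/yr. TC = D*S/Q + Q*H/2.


Ordering cost = D*S/Q = 1318.0148
Holding cost = Q*H/2 = 7939.9752
TC = 1318.0148 + 7939.9752 = 9257.9899

9257.9899 $/yr


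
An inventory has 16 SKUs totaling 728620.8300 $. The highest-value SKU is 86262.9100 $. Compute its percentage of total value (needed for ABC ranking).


Top item = 86262.9100
Total = 728620.8300
Percentage = 86262.9100 / 728620.8300 * 100 = 11.8392

11.8392%


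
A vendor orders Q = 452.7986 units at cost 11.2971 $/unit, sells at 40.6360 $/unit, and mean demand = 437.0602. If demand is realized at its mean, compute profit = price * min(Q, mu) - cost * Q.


Sales at mu = min(452.7986, 437.0602) = 437.0602
Revenue = 40.6360 * 437.0602 = 17760.3783
Total cost = 11.2971 * 452.7986 = 5115.3111
Profit = 17760.3783 - 5115.3111 = 12645.0672

12645.0672 $


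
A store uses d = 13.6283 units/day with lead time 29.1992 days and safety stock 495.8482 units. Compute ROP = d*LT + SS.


d*LT = 13.6283 * 29.1992 = 397.9355
ROP = 397.9355 + 495.8482 = 893.7837

893.7837 units


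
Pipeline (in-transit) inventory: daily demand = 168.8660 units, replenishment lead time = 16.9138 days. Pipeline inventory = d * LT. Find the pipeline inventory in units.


Pipeline = 168.8660 * 16.9138 = 2856.1658

2856.1658 units


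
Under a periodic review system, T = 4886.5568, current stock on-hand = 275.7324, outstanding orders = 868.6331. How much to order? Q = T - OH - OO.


Inventory position = OH + OO = 275.7324 + 868.6331 = 1144.3655
Q = 4886.5568 - 1144.3655 = 3742.1913

3742.1913 units


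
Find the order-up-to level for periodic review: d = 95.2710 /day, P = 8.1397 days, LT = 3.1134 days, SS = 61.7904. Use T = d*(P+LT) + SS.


P + LT = 11.2531
d*(P+LT) = 95.2710 * 11.2531 = 1072.0941
T = 1072.0941 + 61.7904 = 1133.8845

1133.8845 units


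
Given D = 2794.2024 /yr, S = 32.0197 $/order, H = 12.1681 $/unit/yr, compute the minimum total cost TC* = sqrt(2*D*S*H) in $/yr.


2*D*S*H = 2177348.1956
TC* = sqrt(2177348.1956) = 1475.5840

1475.5840 $/yr


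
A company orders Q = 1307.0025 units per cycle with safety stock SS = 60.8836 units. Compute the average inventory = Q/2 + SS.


Q/2 = 653.5013
Avg = 653.5013 + 60.8836 = 714.3849

714.3849 units


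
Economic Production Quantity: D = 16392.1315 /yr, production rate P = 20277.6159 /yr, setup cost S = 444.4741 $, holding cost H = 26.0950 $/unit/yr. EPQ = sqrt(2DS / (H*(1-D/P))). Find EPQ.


1 - D/P = 1 - 0.8084 = 0.1916
H*(1-D/P) = 5.0002
2DS = 14571755.7911
EPQ = sqrt(2914246.6493) = 1707.1165

1707.1165 units


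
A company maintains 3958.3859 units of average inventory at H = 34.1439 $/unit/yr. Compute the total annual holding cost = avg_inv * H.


Cost = 3958.3859 * 34.1439 = 135154.7323

135154.7323 $/yr


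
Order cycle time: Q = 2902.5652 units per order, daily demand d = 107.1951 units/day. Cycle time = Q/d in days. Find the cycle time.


Cycle = 2902.5652 / 107.1951 = 27.0774

27.0774 days


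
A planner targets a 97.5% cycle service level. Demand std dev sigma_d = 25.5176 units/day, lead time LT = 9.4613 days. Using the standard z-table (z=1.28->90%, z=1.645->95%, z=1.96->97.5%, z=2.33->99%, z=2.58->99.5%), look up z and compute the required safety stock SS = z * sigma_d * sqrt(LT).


From the table, SL = 97.5% corresponds to z = 1.96
sqrt(LT) = sqrt(9.4613) = 3.0759
SS = 1.96 * 25.5176 * 3.0759 = 153.8407

153.8407 units


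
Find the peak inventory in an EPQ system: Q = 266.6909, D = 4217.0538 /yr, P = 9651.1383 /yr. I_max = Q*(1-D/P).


D/P = 0.4369
1 - D/P = 0.5631
I_max = 266.6909 * 0.5631 = 150.1606

150.1606 units


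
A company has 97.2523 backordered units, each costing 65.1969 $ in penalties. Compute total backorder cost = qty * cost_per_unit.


Total = 97.2523 * 65.1969 = 6340.5485

6340.5485 $


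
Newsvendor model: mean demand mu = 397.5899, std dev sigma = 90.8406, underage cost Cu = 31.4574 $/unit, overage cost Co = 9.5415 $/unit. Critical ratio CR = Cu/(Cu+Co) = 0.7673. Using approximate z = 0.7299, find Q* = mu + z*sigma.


CR = Cu/(Cu+Co) = 31.4574/(31.4574+9.5415) = 0.7673
z = 0.7299
Q* = 397.5899 + 0.7299 * 90.8406 = 463.8945

463.8945 units


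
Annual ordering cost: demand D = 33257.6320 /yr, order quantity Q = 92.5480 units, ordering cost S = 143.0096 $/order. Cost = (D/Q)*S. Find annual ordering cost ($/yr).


Number of orders = D/Q = 359.3555
Cost = 359.3555 * 143.0096 = 51391.2851

51391.2851 $/yr


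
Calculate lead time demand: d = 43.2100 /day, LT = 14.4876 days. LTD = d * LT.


LTD = 43.2100 * 14.4876 = 626.0092

626.0092 units


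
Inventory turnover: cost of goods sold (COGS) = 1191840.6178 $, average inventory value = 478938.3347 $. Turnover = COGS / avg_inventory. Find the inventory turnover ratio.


Turnover = 1191840.6178 / 478938.3347 = 2.4885

2.4885


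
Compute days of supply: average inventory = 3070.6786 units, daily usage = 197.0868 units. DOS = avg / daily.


DOS = 3070.6786 / 197.0868 = 15.5803

15.5803 days


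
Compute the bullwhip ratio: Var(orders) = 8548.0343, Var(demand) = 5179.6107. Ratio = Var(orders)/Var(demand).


BW = 8548.0343 / 5179.6107 = 1.6503

1.6503


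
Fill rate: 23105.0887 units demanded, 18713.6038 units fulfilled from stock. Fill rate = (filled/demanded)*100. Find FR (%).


FR = 18713.6038 / 23105.0887 * 100 = 80.9934

80.9934%


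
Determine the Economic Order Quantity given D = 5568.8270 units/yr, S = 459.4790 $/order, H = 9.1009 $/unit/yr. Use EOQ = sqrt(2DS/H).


2*D*S = 2 * 5568.8270 * 459.4790 = 5117518.1223
2*D*S/H = 562309.0158
EOQ = sqrt(562309.0158) = 749.8727

749.8727 units


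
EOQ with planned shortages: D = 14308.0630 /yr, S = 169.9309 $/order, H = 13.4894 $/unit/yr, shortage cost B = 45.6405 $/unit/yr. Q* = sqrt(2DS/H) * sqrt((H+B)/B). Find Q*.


sqrt(2DS/H) = 600.4064
sqrt((H+B)/B) = 1.1382
Q* = 600.4064 * 1.1382 = 683.3979

683.3979 units


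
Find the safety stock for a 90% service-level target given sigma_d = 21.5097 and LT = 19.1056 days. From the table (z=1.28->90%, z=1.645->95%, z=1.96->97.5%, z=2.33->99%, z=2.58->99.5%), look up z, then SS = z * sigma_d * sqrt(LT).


From the table, SL = 90% corresponds to z = 1.28
sqrt(LT) = sqrt(19.1056) = 4.3710
SS = 1.28 * 21.5097 * 4.3710 = 120.3441

120.3441 units


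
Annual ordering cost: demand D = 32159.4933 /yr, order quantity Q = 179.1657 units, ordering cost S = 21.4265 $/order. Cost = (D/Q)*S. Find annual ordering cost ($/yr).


Number of orders = D/Q = 179.4958
Cost = 179.4958 * 21.4265 = 3845.9671

3845.9671 $/yr


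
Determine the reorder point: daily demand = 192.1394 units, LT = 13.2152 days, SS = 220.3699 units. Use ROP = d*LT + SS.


d*LT = 192.1394 * 13.2152 = 2539.1606
ROP = 2539.1606 + 220.3699 = 2759.5305

2759.5305 units


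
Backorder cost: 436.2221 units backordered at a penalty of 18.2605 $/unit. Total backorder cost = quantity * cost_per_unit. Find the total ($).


Total = 436.2221 * 18.2605 = 7965.6337

7965.6337 $


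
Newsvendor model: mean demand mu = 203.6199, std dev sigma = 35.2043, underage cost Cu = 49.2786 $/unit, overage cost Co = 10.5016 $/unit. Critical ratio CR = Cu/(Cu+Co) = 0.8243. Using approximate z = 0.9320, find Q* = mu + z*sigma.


CR = Cu/(Cu+Co) = 49.2786/(49.2786+10.5016) = 0.8243
z = 0.9320
Q* = 203.6199 + 0.9320 * 35.2043 = 236.4303

236.4303 units


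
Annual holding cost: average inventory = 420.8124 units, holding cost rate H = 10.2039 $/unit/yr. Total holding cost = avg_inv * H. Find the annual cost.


Cost = 420.8124 * 10.2039 = 4293.9276

4293.9276 $/yr


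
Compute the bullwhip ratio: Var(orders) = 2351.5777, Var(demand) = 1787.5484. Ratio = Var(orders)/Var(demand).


BW = 2351.5777 / 1787.5484 = 1.3155

1.3155


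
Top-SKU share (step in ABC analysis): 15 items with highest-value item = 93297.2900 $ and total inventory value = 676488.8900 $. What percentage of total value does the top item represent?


Top item = 93297.2900
Total = 676488.8900
Percentage = 93297.2900 / 676488.8900 * 100 = 13.7914

13.7914%


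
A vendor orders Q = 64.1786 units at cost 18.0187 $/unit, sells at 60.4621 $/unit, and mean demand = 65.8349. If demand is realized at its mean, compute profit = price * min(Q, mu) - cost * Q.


Sales at mu = min(64.1786, 65.8349) = 64.1786
Revenue = 60.4621 * 64.1786 = 3880.3729
Total cost = 18.0187 * 64.1786 = 1156.4149
Profit = 3880.3729 - 1156.4149 = 2723.9580

2723.9580 $


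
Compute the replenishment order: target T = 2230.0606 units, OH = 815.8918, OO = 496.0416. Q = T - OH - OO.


Inventory position = OH + OO = 815.8918 + 496.0416 = 1311.9334
Q = 2230.0606 - 1311.9334 = 918.1272

918.1272 units


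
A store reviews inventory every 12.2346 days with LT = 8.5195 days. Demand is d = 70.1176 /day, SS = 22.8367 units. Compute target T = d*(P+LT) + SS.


P + LT = 20.7541
d*(P+LT) = 70.1176 * 20.7541 = 1455.2277
T = 1455.2277 + 22.8367 = 1478.0644

1478.0644 units


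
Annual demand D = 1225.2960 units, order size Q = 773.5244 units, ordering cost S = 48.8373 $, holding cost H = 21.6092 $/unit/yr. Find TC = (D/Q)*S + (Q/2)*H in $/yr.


Ordering cost = D*S/Q = 77.3604
Holding cost = Q*H/2 = 8357.6217
TC = 77.3604 + 8357.6217 = 8434.9821

8434.9821 $/yr


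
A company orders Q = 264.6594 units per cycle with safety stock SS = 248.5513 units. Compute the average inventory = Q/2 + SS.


Q/2 = 132.3297
Avg = 132.3297 + 248.5513 = 380.8810

380.8810 units


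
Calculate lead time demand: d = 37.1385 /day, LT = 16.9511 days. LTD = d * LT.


LTD = 37.1385 * 16.9511 = 629.5384

629.5384 units


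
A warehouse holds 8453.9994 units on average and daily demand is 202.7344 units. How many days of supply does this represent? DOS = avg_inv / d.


DOS = 8453.9994 / 202.7344 = 41.6999

41.6999 days


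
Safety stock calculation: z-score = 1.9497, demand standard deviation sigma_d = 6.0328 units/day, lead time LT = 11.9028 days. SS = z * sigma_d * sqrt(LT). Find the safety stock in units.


sqrt(LT) = sqrt(11.9028) = 3.4500
SS = 1.9497 * 6.0328 * 3.4500 = 40.5799

40.5799 units


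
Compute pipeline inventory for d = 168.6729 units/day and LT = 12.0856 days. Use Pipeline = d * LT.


Pipeline = 168.6729 * 12.0856 = 2038.5132

2038.5132 units


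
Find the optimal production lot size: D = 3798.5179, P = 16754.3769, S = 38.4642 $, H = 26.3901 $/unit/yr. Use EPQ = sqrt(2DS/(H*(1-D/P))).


1 - D/P = 1 - 0.2267 = 0.7733
H*(1-D/P) = 20.4070
2DS = 292213.9044
EPQ = sqrt(14319.3040) = 119.6633

119.6633 units


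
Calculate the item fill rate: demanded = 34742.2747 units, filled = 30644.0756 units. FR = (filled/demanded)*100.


FR = 30644.0756 / 34742.2747 * 100 = 88.2040

88.2040%


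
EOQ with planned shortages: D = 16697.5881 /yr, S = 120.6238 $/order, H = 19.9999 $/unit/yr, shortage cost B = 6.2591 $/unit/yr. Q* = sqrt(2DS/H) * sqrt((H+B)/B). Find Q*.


sqrt(2DS/H) = 448.7913
sqrt((H+B)/B) = 2.0483
Q* = 448.7913 * 2.0483 = 919.2372

919.2372 units


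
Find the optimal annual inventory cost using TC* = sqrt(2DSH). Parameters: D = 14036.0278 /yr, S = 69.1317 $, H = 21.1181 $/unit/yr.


2*D*S*H = 40983240.4487
TC* = sqrt(40983240.4487) = 6401.8154

6401.8154 $/yr


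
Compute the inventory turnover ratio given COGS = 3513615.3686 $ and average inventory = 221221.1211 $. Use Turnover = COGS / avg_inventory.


Turnover = 3513615.3686 / 221221.1211 = 15.8828

15.8828


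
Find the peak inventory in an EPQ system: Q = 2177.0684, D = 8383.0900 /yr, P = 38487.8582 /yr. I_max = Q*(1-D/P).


D/P = 0.2178
1 - D/P = 0.7822
I_max = 2177.0684 * 0.7822 = 1702.8783

1702.8783 units


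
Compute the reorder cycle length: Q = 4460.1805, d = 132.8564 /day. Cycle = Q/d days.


Cycle = 4460.1805 / 132.8564 = 33.5714

33.5714 days


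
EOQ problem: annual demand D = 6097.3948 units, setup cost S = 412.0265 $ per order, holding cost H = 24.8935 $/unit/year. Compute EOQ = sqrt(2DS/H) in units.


2*D*S = 2 * 6097.3948 * 412.0265 = 5024576.4771
2*D*S/H = 201842.9099
EOQ = sqrt(201842.9099) = 449.2693

449.2693 units
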